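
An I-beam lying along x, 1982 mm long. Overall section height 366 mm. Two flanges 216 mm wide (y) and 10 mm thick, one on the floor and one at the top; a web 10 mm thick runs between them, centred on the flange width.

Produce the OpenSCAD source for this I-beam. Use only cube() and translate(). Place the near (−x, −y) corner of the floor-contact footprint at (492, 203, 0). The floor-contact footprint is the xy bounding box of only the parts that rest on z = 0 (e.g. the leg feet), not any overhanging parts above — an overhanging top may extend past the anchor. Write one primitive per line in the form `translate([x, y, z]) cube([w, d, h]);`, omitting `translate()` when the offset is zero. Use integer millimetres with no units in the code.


translate([492, 203, 0]) cube([1982, 216, 10]);
translate([492, 306, 10]) cube([1982, 10, 346]);
translate([492, 203, 356]) cube([1982, 216, 10]);


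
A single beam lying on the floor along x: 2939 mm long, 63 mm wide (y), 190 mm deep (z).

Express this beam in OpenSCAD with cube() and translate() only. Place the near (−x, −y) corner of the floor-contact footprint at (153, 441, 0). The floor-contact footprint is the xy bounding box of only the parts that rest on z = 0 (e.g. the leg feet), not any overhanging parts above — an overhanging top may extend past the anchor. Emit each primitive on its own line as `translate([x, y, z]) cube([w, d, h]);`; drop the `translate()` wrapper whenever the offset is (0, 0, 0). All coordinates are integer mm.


translate([153, 441, 0]) cube([2939, 63, 190]);


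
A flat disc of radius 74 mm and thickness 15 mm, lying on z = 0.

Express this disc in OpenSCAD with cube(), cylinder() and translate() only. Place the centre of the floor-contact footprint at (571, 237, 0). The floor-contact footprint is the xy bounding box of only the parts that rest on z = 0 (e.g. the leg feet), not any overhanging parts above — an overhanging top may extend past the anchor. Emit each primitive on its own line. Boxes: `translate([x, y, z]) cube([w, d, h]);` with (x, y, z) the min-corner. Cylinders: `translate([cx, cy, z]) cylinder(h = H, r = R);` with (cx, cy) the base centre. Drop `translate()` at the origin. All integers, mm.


translate([571, 237, 0]) cylinder(h = 15, r = 74);


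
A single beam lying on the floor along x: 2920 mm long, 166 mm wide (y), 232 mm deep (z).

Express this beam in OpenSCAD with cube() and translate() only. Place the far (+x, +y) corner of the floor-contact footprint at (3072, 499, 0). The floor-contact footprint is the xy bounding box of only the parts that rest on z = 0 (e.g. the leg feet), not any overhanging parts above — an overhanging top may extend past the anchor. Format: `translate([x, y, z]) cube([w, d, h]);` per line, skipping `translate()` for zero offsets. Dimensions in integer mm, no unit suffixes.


translate([152, 333, 0]) cube([2920, 166, 232]);


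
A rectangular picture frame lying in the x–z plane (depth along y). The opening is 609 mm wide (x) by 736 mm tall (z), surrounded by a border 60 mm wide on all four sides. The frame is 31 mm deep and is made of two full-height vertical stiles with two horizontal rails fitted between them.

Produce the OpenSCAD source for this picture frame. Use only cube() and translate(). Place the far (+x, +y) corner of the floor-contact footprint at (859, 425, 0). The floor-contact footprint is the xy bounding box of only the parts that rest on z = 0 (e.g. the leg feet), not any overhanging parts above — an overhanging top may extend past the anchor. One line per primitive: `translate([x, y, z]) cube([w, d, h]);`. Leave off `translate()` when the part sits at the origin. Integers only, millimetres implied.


translate([130, 394, 0]) cube([60, 31, 856]);
translate([799, 394, 0]) cube([60, 31, 856]);
translate([190, 394, 0]) cube([609, 31, 60]);
translate([190, 394, 796]) cube([609, 31, 60]);


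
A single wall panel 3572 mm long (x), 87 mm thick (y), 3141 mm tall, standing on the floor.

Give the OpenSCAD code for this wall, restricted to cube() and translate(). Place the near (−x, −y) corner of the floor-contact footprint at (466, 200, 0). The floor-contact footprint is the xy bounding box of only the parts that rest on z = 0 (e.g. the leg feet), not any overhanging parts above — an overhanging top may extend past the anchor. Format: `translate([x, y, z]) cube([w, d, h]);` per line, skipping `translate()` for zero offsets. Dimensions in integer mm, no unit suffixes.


translate([466, 200, 0]) cube([3572, 87, 3141]);


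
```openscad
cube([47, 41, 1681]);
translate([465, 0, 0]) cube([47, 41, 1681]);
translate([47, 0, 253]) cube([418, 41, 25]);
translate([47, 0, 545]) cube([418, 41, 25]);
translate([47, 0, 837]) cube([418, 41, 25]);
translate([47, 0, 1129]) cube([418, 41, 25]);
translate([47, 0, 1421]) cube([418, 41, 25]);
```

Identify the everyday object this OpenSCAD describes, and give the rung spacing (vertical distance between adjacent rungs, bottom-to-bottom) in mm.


A ladder. The rung spacing is 292 mm.

Two tall 47×41 posts with 5 short bars between them — a ladder. Adjacent rungs sit at z = 253 and z = 545, so the spacing is 545 − 253 = 292 mm.


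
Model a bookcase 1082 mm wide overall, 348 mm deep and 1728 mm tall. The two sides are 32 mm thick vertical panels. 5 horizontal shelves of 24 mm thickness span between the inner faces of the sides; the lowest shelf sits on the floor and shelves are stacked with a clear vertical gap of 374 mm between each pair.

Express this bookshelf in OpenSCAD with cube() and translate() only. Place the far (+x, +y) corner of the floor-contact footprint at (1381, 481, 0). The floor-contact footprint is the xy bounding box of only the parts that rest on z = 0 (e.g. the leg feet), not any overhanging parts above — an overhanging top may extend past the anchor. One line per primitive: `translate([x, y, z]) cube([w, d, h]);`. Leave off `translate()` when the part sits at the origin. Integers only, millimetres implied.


translate([299, 133, 0]) cube([32, 348, 1728]);
translate([1349, 133, 0]) cube([32, 348, 1728]);
translate([331, 133, 0]) cube([1018, 348, 24]);
translate([331, 133, 398]) cube([1018, 348, 24]);
translate([331, 133, 796]) cube([1018, 348, 24]);
translate([331, 133, 1194]) cube([1018, 348, 24]);
translate([331, 133, 1592]) cube([1018, 348, 24]);


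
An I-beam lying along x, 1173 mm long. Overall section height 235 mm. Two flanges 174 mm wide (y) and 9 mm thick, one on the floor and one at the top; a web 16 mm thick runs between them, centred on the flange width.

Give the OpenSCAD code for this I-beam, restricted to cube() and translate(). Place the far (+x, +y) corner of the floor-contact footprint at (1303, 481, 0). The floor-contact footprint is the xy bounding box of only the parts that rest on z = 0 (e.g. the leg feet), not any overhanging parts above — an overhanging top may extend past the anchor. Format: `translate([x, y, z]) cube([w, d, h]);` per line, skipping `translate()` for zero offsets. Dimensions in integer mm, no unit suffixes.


translate([130, 307, 0]) cube([1173, 174, 9]);
translate([130, 386, 9]) cube([1173, 16, 217]);
translate([130, 307, 226]) cube([1173, 174, 9]);


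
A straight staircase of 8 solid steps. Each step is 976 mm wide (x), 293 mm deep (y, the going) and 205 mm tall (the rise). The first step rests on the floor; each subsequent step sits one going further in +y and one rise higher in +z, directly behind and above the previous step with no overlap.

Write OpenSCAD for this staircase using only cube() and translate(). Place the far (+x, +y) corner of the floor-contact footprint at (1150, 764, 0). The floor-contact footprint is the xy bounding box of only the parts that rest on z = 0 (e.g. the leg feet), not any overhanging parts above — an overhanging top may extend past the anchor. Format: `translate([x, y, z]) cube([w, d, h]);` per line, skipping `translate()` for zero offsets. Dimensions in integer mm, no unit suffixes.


translate([174, 471, 0]) cube([976, 293, 205]);
translate([174, 764, 205]) cube([976, 293, 205]);
translate([174, 1057, 410]) cube([976, 293, 205]);
translate([174, 1350, 615]) cube([976, 293, 205]);
translate([174, 1643, 820]) cube([976, 293, 205]);
translate([174, 1936, 1025]) cube([976, 293, 205]);
translate([174, 2229, 1230]) cube([976, 293, 205]);
translate([174, 2522, 1435]) cube([976, 293, 205]);


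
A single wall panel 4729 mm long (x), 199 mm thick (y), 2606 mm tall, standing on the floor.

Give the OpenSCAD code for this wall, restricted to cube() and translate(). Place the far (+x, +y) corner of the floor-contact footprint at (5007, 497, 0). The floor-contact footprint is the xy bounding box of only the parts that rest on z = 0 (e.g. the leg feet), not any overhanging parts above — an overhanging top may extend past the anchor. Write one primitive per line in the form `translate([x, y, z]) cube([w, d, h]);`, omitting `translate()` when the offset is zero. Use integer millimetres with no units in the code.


translate([278, 298, 0]) cube([4729, 199, 2606]);


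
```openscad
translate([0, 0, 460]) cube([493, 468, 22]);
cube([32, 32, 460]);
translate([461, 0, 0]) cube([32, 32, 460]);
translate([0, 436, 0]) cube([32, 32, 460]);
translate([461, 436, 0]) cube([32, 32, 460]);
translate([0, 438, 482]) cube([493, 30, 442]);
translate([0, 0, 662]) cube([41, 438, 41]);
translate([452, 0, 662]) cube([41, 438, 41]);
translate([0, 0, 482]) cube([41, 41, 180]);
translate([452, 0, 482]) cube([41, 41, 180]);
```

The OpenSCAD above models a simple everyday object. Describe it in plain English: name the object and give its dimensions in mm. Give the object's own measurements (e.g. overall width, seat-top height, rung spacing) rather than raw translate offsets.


A chair. The seat is a 493×468×22 mm slab with its top at z = 482 mm, on four 32×32 mm corner legs (flush with the seat edges, standing on z = 0). A flat backrest 30 mm thick, 442 mm tall, spans the full seat width and rises from the seat top along its +y edge, rear face flush with the rear of the seat. Two armrests of 41×41 mm section run along each side from the seat's front edge to the front of the backrest, top faces 221 mm above the seat top and outer faces flush with the seat's x-edges; a 41×41 mm post under the front of each armrest stands on the seat at the front corner.


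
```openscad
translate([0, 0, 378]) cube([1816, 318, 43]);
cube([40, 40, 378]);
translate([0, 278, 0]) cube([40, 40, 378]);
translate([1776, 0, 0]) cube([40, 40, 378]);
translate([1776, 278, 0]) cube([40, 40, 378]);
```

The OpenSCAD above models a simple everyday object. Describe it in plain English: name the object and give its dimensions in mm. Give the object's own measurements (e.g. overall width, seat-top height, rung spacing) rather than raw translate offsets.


A long wooden bench with a 1816 mm (x) × 318 mm (y) seat, 43 mm thick, its top surface 421 mm above the floor. Four 40 mm square legs at the seat corners, flush with the edges, run from z = 0 to the seat underside.


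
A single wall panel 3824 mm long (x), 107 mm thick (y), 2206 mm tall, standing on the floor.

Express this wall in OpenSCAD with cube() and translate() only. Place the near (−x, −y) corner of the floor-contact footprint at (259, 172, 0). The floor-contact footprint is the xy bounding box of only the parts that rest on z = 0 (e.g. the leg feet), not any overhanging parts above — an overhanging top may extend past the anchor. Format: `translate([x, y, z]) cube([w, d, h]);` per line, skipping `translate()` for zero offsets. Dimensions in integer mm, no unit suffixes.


translate([259, 172, 0]) cube([3824, 107, 2206]);


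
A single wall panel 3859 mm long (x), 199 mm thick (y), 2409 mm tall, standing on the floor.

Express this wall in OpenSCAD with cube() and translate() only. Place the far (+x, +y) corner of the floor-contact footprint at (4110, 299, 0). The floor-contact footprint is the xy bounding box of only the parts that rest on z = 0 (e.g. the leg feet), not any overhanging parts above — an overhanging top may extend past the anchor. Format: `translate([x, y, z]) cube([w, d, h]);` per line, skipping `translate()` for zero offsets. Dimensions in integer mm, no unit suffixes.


translate([251, 100, 0]) cube([3859, 199, 2409]);


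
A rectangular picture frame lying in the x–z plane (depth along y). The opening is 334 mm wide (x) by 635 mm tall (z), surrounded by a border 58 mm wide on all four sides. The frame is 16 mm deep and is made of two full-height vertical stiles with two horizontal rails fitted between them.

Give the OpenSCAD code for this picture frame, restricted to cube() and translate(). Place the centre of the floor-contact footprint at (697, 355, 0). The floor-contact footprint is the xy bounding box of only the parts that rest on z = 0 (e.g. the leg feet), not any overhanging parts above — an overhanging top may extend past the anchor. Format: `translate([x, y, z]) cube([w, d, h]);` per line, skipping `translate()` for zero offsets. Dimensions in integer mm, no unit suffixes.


translate([472, 347, 0]) cube([58, 16, 751]);
translate([864, 347, 0]) cube([58, 16, 751]);
translate([530, 347, 0]) cube([334, 16, 58]);
translate([530, 347, 693]) cube([334, 16, 58]);


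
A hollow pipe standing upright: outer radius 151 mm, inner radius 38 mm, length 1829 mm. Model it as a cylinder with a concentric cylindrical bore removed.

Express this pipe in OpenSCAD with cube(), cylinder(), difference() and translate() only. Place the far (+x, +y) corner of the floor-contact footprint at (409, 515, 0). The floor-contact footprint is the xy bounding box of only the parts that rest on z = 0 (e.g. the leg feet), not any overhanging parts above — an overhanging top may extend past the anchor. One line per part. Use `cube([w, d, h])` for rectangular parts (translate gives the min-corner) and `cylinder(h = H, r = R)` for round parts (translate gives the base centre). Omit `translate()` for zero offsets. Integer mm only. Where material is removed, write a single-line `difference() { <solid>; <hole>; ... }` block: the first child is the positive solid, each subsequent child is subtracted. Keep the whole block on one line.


difference() { translate([258, 364, 0]) cylinder(h = 1829, r = 151); translate([258, 364, 0]) cylinder(h = 1829, r = 38); }


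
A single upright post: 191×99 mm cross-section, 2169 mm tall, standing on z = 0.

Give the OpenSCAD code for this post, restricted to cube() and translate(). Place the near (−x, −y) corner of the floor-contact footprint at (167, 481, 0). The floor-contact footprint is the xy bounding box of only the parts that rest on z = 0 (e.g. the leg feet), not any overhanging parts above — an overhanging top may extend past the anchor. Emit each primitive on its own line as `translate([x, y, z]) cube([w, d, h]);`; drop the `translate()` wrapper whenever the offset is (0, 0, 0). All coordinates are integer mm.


translate([167, 481, 0]) cube([191, 99, 2169]);


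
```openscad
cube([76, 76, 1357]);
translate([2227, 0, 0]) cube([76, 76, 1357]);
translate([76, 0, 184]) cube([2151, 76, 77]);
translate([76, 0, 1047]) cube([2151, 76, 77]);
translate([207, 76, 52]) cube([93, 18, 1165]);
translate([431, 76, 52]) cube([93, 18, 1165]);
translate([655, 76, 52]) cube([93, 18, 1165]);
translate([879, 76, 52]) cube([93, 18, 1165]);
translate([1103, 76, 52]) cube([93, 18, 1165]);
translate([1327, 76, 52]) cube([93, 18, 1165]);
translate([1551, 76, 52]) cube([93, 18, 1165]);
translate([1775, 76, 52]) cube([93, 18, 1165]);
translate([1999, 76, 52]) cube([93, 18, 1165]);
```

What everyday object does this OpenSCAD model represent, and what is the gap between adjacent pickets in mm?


A fence section. The picket gap is 131 mm.

Two posts, two rails, 9 pickets — a fence section. Span 2151 mm holds 9 pickets of 93 mm with 10 equal gaps: ⌊(2151 − 9·93) / 10⌋ = 131 mm.


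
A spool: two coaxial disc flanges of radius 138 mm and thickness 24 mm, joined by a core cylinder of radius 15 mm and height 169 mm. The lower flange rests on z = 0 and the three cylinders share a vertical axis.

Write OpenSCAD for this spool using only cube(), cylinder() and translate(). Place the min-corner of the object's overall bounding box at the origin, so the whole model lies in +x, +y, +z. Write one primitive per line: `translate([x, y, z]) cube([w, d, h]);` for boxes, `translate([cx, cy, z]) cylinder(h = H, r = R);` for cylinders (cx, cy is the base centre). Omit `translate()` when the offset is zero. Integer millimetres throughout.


translate([138, 138, 0]) cylinder(h = 24, r = 138);
translate([138, 138, 24]) cylinder(h = 169, r = 15);
translate([138, 138, 193]) cylinder(h = 24, r = 138);


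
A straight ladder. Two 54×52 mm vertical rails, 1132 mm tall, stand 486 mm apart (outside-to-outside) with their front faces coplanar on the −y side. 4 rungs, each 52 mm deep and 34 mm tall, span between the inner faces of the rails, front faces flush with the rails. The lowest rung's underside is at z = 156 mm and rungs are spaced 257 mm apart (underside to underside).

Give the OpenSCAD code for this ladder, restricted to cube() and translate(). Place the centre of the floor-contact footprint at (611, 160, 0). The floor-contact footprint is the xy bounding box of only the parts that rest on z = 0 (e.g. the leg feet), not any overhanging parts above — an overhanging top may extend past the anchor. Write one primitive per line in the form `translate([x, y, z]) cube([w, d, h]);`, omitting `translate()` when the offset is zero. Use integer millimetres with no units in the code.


translate([368, 134, 0]) cube([54, 52, 1132]);
translate([800, 134, 0]) cube([54, 52, 1132]);
translate([422, 134, 156]) cube([378, 52, 34]);
translate([422, 134, 413]) cube([378, 52, 34]);
translate([422, 134, 670]) cube([378, 52, 34]);
translate([422, 134, 927]) cube([378, 52, 34]);


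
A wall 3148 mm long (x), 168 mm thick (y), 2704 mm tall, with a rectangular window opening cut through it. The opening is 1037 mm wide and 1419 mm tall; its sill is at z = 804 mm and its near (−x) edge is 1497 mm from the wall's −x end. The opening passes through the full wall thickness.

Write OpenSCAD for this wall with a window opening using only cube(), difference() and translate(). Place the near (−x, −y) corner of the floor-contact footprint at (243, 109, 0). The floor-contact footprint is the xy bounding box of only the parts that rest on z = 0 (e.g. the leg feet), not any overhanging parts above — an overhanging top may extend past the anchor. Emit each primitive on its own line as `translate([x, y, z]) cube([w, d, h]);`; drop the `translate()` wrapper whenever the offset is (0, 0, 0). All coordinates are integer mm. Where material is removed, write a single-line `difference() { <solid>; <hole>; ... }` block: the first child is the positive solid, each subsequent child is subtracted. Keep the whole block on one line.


difference() { translate([243, 109, 0]) cube([3148, 168, 2704]); translate([1740, 109, 804]) cube([1037, 168, 1419]); }


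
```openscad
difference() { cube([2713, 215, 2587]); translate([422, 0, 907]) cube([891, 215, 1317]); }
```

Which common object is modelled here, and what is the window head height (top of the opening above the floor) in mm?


A wall with a window opening. The window head height is 2224 mm.

A wall with a rectangular opening subtracted — a window. Sill at z = 907, opening 1317 mm tall, so the head is at 907 + 1317 = 2224 mm.


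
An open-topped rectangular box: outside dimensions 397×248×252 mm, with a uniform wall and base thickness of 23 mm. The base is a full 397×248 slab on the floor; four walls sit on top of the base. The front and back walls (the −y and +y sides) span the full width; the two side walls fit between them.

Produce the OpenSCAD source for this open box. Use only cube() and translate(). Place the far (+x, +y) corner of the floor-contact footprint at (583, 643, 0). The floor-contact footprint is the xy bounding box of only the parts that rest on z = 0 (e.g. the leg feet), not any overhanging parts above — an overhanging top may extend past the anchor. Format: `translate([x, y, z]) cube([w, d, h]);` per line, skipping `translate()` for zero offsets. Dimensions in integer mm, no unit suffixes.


translate([186, 395, 0]) cube([397, 248, 23]);
translate([186, 395, 23]) cube([397, 23, 229]);
translate([186, 620, 23]) cube([397, 23, 229]);
translate([186, 418, 23]) cube([23, 202, 229]);
translate([560, 418, 23]) cube([23, 202, 229]);


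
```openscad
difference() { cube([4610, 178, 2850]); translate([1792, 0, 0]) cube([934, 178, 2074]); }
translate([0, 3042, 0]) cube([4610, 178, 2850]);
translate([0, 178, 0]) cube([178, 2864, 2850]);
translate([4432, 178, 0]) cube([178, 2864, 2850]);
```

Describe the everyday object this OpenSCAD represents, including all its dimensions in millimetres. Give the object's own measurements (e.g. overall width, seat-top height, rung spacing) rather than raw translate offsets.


A single room: four walls, each 2850 mm tall and 178 mm thick, enclosing an outside footprint 4610×3220 mm (x × y), no floor or roof. The front and back walls (−y and +y sides) run the full x-width; the side walls fit between their inner faces. A door opening 934 mm wide and 2074 mm tall is cut through the front wall from the floor up, its −x edge 1792 mm from the wall's −x end.


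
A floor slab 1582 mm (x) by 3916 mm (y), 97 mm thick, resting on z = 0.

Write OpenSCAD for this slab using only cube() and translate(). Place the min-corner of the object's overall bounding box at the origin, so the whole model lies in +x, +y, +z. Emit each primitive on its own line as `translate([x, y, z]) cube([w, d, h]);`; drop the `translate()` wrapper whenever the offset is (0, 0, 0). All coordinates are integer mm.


cube([1582, 3916, 97]);


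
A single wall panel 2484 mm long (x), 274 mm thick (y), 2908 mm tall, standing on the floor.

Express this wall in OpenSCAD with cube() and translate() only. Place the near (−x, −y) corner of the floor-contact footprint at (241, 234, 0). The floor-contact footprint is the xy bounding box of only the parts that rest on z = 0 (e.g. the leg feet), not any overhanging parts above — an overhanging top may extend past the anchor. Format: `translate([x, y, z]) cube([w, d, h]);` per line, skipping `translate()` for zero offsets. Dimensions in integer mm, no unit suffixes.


translate([241, 234, 0]) cube([2484, 274, 2908]);


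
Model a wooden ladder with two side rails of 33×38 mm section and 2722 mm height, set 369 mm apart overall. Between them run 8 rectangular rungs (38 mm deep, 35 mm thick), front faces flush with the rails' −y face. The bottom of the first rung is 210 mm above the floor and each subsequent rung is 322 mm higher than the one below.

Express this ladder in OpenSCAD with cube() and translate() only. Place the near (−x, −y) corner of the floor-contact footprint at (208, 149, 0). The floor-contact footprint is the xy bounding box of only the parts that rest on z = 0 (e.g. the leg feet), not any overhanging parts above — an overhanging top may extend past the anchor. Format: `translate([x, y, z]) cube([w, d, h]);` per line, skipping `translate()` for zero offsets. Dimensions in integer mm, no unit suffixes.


translate([208, 149, 0]) cube([33, 38, 2722]);
translate([544, 149, 0]) cube([33, 38, 2722]);
translate([241, 149, 210]) cube([303, 38, 35]);
translate([241, 149, 532]) cube([303, 38, 35]);
translate([241, 149, 854]) cube([303, 38, 35]);
translate([241, 149, 1176]) cube([303, 38, 35]);
translate([241, 149, 1498]) cube([303, 38, 35]);
translate([241, 149, 1820]) cube([303, 38, 35]);
translate([241, 149, 2142]) cube([303, 38, 35]);
translate([241, 149, 2464]) cube([303, 38, 35]);


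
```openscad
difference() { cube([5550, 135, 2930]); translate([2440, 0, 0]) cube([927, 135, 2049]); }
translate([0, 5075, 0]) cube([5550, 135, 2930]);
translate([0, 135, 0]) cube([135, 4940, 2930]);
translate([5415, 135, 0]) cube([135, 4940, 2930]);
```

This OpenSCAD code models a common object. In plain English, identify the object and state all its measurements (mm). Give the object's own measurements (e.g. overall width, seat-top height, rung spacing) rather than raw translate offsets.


A single room: four walls, each 2930 mm tall and 135 mm thick, enclosing an outside footprint 5550×5210 mm (x × y), no floor or roof. The front and back walls (−y and +y sides) run the full x-width; the side walls fit between their inner faces. A door opening 927 mm wide and 2049 mm tall is cut through the front wall from the floor up, its −x edge 2440 mm from the wall's −x end.


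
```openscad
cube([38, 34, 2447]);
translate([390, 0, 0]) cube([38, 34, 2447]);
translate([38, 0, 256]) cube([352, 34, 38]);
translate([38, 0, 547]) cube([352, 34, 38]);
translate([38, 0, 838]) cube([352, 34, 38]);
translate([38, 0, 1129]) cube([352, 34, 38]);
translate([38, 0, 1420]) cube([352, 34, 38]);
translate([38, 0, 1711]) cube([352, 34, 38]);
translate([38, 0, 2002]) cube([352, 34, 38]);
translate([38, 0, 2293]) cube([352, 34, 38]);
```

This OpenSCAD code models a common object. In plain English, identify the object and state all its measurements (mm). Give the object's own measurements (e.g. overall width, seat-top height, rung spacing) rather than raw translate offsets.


A straight ladder. Two 38×34 mm vertical rails, 2447 mm tall, stand 428 mm apart (outside-to-outside) with their front faces coplanar on the −y side. 8 rungs, each 34 mm deep and 38 mm tall, span between the inner faces of the rails, front faces flush with the rails. The lowest rung's underside is at z = 256 mm and rungs are spaced 291 mm apart (underside to underside).


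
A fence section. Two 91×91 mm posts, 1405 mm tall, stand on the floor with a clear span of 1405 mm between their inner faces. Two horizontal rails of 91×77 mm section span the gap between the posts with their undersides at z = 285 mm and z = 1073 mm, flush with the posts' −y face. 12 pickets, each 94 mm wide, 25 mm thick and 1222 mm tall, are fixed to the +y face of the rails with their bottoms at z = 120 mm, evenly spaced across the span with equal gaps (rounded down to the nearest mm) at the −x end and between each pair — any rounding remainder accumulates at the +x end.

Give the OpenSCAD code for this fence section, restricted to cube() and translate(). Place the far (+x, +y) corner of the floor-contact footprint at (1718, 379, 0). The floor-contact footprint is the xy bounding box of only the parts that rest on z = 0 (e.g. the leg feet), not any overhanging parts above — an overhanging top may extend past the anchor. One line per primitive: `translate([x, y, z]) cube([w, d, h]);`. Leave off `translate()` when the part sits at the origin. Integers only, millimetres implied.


translate([131, 288, 0]) cube([91, 91, 1405]);
translate([1627, 288, 0]) cube([91, 91, 1405]);
translate([222, 288, 285]) cube([1405, 91, 77]);
translate([222, 288, 1073]) cube([1405, 91, 77]);
translate([243, 379, 120]) cube([94, 25, 1222]);
translate([358, 379, 120]) cube([94, 25, 1222]);
translate([473, 379, 120]) cube([94, 25, 1222]);
translate([588, 379, 120]) cube([94, 25, 1222]);
translate([703, 379, 120]) cube([94, 25, 1222]);
translate([818, 379, 120]) cube([94, 25, 1222]);
translate([933, 379, 120]) cube([94, 25, 1222]);
translate([1048, 379, 120]) cube([94, 25, 1222]);
translate([1163, 379, 120]) cube([94, 25, 1222]);
translate([1278, 379, 120]) cube([94, 25, 1222]);
translate([1393, 379, 120]) cube([94, 25, 1222]);
translate([1508, 379, 120]) cube([94, 25, 1222]);


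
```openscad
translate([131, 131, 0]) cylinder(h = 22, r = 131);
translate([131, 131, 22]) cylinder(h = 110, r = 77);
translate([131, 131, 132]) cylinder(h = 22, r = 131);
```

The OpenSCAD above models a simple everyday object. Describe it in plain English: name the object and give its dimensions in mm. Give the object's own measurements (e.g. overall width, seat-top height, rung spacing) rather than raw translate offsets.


A spool: two coaxial disc flanges of radius 131 mm and thickness 22 mm, joined by a core cylinder of radius 77 mm and height 110 mm. The lower flange rests on z = 0 and the three cylinders share a vertical axis.


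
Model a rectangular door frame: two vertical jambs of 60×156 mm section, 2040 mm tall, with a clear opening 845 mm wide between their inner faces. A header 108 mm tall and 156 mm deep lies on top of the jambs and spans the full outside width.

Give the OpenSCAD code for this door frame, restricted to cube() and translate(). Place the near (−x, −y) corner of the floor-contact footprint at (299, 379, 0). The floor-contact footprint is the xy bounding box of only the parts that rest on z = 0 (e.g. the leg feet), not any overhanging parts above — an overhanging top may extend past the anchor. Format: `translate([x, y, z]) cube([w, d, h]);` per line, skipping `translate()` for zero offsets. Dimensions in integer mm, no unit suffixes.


translate([299, 379, 0]) cube([60, 156, 2040]);
translate([1204, 379, 0]) cube([60, 156, 2040]);
translate([299, 379, 2040]) cube([965, 156, 108]);


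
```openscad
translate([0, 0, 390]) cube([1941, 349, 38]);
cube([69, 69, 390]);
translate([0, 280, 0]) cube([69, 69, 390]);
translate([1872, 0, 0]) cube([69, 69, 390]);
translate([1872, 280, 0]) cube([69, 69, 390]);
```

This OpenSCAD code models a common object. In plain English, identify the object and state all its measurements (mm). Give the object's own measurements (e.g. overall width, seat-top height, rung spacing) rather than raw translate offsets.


A long wooden bench with a 1941 mm (x) × 349 mm (y) seat, 38 mm thick, its top surface 428 mm above the floor. Four 69 mm square legs at the seat corners, flush with the edges, run from z = 0 to the seat underside.


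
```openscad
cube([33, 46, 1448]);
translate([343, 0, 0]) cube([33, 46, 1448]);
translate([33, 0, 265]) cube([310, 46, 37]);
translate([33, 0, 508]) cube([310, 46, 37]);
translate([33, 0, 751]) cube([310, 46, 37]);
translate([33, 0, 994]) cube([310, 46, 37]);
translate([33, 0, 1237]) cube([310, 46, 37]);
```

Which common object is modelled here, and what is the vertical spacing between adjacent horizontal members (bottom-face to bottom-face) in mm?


A ladder. The rung spacing is 243 mm.

Two tall 33×46 posts with 5 short bars between them — a ladder. Adjacent rungs sit at z = 265 and z = 508, so the spacing is 508 − 265 = 243 mm.


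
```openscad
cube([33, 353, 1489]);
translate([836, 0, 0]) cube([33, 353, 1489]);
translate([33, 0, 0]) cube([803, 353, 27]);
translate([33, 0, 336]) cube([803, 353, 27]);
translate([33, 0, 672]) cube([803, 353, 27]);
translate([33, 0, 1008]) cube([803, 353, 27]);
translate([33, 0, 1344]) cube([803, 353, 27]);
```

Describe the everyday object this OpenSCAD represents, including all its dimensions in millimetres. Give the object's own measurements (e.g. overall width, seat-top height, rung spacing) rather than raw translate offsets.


An open bookshelf. Two side panels, each 33 mm thick, 353 mm deep and 1489 mm tall, stand 869 mm apart (outside-to-outside). Between them sit 5 shelves, each 27 mm thick and 353 mm deep, spanning the full gap between the sides. The bottom shelf rests on the floor (its underside at z = 0) and the clear gap between one shelf's top and the next shelf's underside is 309 mm.


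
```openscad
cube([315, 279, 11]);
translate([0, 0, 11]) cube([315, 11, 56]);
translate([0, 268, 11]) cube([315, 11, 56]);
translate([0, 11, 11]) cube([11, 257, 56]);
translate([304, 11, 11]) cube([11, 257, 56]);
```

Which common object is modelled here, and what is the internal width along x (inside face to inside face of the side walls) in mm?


An open box. The internal width is 293 mm.

A 315×279 base slab with four walls standing on it — an open box. The base is 315 mm wide and the walls are 11 mm thick, so the internal width is 315 − 2 × 11 = 293 mm.


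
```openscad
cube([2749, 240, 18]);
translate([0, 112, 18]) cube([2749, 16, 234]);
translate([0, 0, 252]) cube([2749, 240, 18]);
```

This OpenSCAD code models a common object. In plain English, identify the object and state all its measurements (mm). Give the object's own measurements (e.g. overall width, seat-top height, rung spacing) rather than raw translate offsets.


An I-beam lying along x, 2749 mm long. Overall section height 270 mm. Two flanges 240 mm wide (y) and 18 mm thick, one on the floor and one at the top; a web 16 mm thick runs between them, centred on the flange width.


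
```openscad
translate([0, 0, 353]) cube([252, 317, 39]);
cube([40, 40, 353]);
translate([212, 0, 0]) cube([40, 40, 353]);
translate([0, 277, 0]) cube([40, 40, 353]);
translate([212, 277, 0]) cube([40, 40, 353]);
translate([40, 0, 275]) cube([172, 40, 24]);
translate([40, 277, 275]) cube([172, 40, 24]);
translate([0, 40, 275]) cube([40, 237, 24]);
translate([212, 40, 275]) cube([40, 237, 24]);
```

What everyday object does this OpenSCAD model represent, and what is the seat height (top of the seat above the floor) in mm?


A stool. The seat height is 392 mm.

A 252×317×39 slab at z = 353 on four corner posts — a stool. The seat top is 353 + 39 = 392 mm.


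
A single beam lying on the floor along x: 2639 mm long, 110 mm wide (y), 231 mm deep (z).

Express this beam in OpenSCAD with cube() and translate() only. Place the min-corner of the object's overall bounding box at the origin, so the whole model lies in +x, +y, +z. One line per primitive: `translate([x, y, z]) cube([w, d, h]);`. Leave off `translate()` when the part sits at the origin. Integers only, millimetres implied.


cube([2639, 110, 231]);


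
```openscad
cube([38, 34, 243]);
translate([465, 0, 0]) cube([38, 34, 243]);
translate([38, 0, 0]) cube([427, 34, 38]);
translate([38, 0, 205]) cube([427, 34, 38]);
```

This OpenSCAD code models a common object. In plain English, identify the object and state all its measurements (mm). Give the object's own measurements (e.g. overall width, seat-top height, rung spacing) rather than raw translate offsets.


A rectangular picture frame lying in the x–z plane (depth along y). The opening is 427 mm wide (x) by 167 mm tall (z), surrounded by a border 38 mm wide on all four sides. The frame is 34 mm deep and is made of two full-height vertical stiles with two horizontal rails fitted between them.


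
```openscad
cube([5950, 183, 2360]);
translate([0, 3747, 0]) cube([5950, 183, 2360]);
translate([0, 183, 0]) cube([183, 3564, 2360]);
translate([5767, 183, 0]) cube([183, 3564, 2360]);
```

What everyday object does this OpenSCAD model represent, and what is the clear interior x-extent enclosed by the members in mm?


A house (or room) frame. The interior width is 5584 mm.

Four 2360 mm walls enclosing a rectangle with no floor or roof — a room or house frame. Outside width is 5950 mm and wall thickness is 183 mm, so the interior width is 5950 − 2 × 183 = 5584 mm.


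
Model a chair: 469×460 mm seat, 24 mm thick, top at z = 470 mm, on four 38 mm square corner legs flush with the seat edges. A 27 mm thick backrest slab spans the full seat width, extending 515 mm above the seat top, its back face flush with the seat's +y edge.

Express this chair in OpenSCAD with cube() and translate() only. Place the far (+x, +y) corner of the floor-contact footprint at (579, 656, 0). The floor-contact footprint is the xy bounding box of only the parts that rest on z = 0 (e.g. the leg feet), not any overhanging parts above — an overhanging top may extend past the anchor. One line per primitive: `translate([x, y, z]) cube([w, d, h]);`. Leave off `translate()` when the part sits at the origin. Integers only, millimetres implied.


translate([110, 196, 446]) cube([469, 460, 24]);
translate([110, 196, 0]) cube([38, 38, 446]);
translate([541, 196, 0]) cube([38, 38, 446]);
translate([110, 618, 0]) cube([38, 38, 446]);
translate([541, 618, 0]) cube([38, 38, 446]);
translate([110, 629, 470]) cube([469, 27, 515]);


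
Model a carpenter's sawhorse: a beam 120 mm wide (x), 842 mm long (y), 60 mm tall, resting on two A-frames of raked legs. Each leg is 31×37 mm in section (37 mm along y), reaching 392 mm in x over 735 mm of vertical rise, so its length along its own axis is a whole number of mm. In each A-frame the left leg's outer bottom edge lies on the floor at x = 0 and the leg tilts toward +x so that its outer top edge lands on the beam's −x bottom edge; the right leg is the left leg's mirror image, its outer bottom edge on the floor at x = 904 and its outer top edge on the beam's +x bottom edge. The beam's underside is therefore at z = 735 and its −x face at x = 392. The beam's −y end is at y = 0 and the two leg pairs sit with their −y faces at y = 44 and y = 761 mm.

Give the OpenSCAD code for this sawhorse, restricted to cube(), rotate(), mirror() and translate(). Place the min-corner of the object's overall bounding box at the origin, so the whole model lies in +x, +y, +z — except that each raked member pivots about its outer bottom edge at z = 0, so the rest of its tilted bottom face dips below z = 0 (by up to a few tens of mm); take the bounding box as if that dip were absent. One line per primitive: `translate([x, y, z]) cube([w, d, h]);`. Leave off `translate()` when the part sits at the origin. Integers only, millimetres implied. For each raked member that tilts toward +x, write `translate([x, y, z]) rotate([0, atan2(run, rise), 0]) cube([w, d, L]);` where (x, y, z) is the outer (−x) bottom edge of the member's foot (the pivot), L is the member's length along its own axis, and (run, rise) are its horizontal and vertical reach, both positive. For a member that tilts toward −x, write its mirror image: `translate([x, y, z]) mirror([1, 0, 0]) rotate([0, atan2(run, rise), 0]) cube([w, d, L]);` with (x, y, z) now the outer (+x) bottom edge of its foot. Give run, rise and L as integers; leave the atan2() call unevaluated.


// leg length = √(392² + 735²) = 833
// right-leg outer foot x = 2·392 + 120 = 904
// beam min-corner = (392, 0, 735)
translate([392, 0, 735]) cube([120, 842, 60]);
translate([0, 44, 0]) rotate([0, atan2(392, 735), 0]) cube([31, 37, 833]);
translate([904, 44, 0]) mirror([1, 0, 0]) rotate([0, atan2(392, 735), 0]) cube([31, 37, 833]);
translate([0, 761, 0]) rotate([0, atan2(392, 735), 0]) cube([31, 37, 833]);
translate([904, 761, 0]) mirror([1, 0, 0]) rotate([0, atan2(392, 735), 0]) cube([31, 37, 833]);


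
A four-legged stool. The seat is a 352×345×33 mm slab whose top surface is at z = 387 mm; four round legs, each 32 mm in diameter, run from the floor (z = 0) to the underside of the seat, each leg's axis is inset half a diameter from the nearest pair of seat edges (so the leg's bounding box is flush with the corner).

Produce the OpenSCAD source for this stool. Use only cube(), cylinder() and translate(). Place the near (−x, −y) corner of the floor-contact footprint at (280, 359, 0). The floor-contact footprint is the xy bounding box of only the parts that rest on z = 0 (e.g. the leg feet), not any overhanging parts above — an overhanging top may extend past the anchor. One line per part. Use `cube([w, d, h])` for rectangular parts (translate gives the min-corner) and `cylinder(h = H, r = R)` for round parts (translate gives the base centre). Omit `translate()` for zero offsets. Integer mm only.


translate([280, 359, 354]) cube([352, 345, 33]);
translate([296, 375, 0]) cylinder(h = 354, r = 16);
translate([616, 375, 0]) cylinder(h = 354, r = 16);
translate([296, 688, 0]) cylinder(h = 354, r = 16);
translate([616, 688, 0]) cylinder(h = 354, r = 16);


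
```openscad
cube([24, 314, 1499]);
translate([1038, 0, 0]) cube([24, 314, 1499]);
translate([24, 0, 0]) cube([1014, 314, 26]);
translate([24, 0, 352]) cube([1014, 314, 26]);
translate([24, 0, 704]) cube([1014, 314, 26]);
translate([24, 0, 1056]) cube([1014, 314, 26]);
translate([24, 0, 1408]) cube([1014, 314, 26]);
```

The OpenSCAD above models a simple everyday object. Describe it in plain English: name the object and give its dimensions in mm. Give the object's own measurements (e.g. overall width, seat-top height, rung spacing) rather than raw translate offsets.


An open bookshelf. Two side panels, each 24 mm thick, 314 mm deep and 1499 mm tall, stand 1062 mm apart (outside-to-outside). Between them sit 5 shelves, each 26 mm thick and 314 mm deep, spanning the full gap between the sides. The bottom shelf rests on the floor (its underside at z = 0) and the clear gap between one shelf's top and the next shelf's underside is 326 mm.
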